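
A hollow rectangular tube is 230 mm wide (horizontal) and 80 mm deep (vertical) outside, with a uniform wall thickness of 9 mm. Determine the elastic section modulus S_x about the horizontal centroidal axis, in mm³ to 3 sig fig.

Break the section into simple shapes (no overlaps), measuring from the bottom-left corner of the bounding box.
Outer rectangle: 230 × 80, A = 18 400 mm², y = 40 mm, Ī = 9 813 333 mm⁴.
Inner void (subtracted): 212 × 62, A = 13 144 mm², y = 40 mm, Ī = 4 210 461 mm⁴.
By symmetry the centroid is at mid-height, ȳ = 40 mm.
All pieces are centred on the horizontal centroidal axis, so I = ΣĪ (holes subtracted) = 5 602 872 mm⁴.
Extreme fibre distance c = 40 mm; S = I/c = 140 072 mm³.

S_x ≈ 1.40 × 10⁵ mm³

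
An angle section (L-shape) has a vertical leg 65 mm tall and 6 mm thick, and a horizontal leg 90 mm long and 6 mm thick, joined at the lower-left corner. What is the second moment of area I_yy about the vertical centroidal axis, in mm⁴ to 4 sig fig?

I_yy ≈ 7.428 × 10⁵ mm⁴

Break the section into simple shapes (no overlaps), measuring from the bottom-left corner of the bounding box.
Vertical leg: 6 × 65, A = 390 mm², x = 3 mm, Ī = 1 170 mm⁴.
Horizontal leg (remainder): 84 × 6, A = 504 mm², x = 48 mm, Ī = 296 352 mm⁴.
Centroid: x̄ = ΣA·x / ΣA = 28.3691 mm.
Transfer each piece to the vertical centroidal axis using Ī + A·d² with d = x − 28.3691:
  vertical leg: d = -25.3691 mm → contributes +252 171 mm⁴
  horizontal leg (remainder): d = 19.6309 mm → contributes +490 579 mm⁴
Total I = 742 750 mm⁴.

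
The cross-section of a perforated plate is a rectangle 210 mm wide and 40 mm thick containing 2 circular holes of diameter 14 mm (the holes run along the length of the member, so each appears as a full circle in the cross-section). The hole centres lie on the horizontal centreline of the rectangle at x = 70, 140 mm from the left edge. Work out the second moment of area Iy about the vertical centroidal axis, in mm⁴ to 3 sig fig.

Iy ≈ 3.05 × 10⁷ mm⁴

Split into non-overlapping primitives; take the origin at the lower-left of the bounding box.
Plate: 210 × 40, A = 8 400 mm², x = 105 mm, Ī = 30 870 000 mm⁴.
Hole 1 (subtracted): ⌀14, A = 153.94 mm², x = 70 mm, Ī = 1885.7 mm⁴.
Hole 2 (subtracted): ⌀14, A = 153.94 mm², x = 140 mm, Ī = 1885.7 mm⁴.
By symmetry the centroid is at mid-width, x̄ = 105 mm.
Transfer each piece to the vertical centroidal axis using Ī + A·d² with d = x − 105:
  plate: d = 0 mm → contributes +30 870 000 mm⁴
  hole 1: d = -35 mm → contributes −190 460 mm⁴
  hole 2: d = 35 mm → contributes −190 460 mm⁴
Total I = 30 489 080 mm⁴.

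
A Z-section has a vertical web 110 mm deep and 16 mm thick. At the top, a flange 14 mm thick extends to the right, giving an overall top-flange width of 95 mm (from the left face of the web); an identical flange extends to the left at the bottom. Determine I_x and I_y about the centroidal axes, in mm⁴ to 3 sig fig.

Treat the section as a set of non-overlapping primitives; coordinates are from the bounding-box lower-left.
Web: 16 × 110, A = 1 760 mm², y = 55 mm, Ī = 1 774 667 mm⁴.
Top flange (beyond web): 79 × 14, A = 1 106 mm², y = 103 mm, Ī = 18 065 mm⁴.
Bottom flange (beyond web): 79 × 14, A = 1 106 mm², y = 7 mm, Ī = 18 065 mm⁴.
Centroid: ȳ = ΣA·y / ΣA = 55 mm.
Transfer each piece to the centroidal x-axis using Ī + A·d² with d = y − 55:
  web: d = 0 mm → contributes +1 774 667 mm⁴
  top flange (beyond web): d = 48 mm → contributes +2 566 289 mm⁴
  bottom flange (beyond web): d = -48 mm → contributes +2 566 289 mm⁴
Total I = 6 907 244 mm⁴.
For the y-axis: x̄ = 87 mm.
Repeating about the centroidal y-axis gives I_y = 6 178 796 mm⁴.

I_x ≈ 6.91 × 10⁶ mm⁴, I_y ≈ 6.18 × 10⁶ mm⁴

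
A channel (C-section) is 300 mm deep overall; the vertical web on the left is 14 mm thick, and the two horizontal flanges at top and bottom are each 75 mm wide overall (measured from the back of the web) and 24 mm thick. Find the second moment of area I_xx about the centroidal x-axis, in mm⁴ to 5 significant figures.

Break the section into simple shapes (no overlaps), measuring from the bottom-left corner of the bounding box.
Web: 14 × 300, A = 4 200 mm², y = 150 mm, Ī = 31 500 000 mm⁴.
Top flange (beyond web): 61 × 24, A = 1 464 mm², y = 288 mm, Ī = 70 272 mm⁴.
Bottom flange (beyond web): 61 × 24, A = 1 464 mm², y = 12 mm, Ī = 70 272 mm⁴.
By symmetry the centroid is at mid-height, ȳ = 150 mm.
Transfer each piece to the centroidal x-axis using Ī + A·d² with d = y − 150:
  web: d = 0 mm → contributes +31 500 000 mm⁴
  top flange (beyond web): d = 138 mm → contributes +27 950 688 mm⁴
  bottom flange (beyond web): d = -138 mm → contributes +27 950 688 mm⁴
Total I = 87 401 376 mm⁴.

I_xx ≈ 8.7401 × 10⁷ mm⁴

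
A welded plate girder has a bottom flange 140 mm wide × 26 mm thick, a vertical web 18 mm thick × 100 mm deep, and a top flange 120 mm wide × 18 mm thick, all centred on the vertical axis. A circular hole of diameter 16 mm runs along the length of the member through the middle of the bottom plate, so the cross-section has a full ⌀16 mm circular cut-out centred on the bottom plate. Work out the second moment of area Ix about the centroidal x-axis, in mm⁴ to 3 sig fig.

Treat the section as a set of non-overlapping primitives; coordinates are from the bounding-box lower-left.
Bottom plate: 140 × 26, A = 3 640 mm², y = 13 mm, Ī = 205 053 mm⁴.
Web plate: 18 × 100, A = 1 800 mm², y = 76 mm, Ī = 1 500 000 mm⁴.
Top plate: 120 × 18, A = 2 160 mm², y = 135 mm, Ī = 58 320 mm⁴.
Hole (subtracted): ⌀16, A = 201.06 mm², y = 13 mm, Ī = 3 217 mm⁴.
Centroid: ȳ = ΣA·y / ΣA = 63.942 mm.
Transfer each piece to the centroidal x-axis using Ī + A·d² with d = y − 63.942:
  bottom plate: d = -50.942 mm → contributes +9 651 337 mm⁴
  web plate: d = 12.058 mm → contributes +1 761 692 mm⁴
  top plate: d = 71.058 mm → contributes +10 964 540 mm⁴
  hole: d = -50.942 mm → contributes −524 999 mm⁴
Total I = 21 852 570 mm⁴.

Ix ≈ 2.19 × 10⁷ mm⁴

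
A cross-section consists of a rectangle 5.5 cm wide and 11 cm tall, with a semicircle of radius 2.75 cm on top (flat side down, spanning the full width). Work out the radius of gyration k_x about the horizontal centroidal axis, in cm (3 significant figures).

Decompose the section into non-overlapping parts with the origin at the bottom-left of its bounding rectangle.
Rectangular body: 5.5 × 11, A = 60.5 cm², y = 5.5 cm, Ī = 610.04 cm⁴.
Semicircular cap: semicircle r = 2.75, A = 11.879 cm², y = 12.167 cm, Ī = 6.2772 cm⁴.
Centroid: ȳ = ΣA·y / ΣA = 6.5942 cm.
Transfer each piece to the horizontal centroidal axis using Ī + A·d² with d = y − 6.5942:
  rectangular body: d = -1.0942 cm → contributes +682.48 cm⁴
  semicircular cap: d = 5.5729 cm → contributes +375.21 cm⁴
Total I = 1057.7 cm⁴.
Radius of gyration: k = √(I/A) = √(1057.7 / 72.379) = 3.8227 cm.

k_x ≈ 3.82 cm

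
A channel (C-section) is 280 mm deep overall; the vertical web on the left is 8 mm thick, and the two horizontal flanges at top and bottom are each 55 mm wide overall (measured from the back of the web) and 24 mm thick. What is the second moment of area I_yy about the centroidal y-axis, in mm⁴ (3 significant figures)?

Break the section into simple shapes (no overlaps), measuring from the bottom-left corner of the bounding box.
Web: 8 × 280, A = 2 240 mm², x = 4 mm, Ī = 11 947 mm⁴.
Top flange (beyond web): 47 × 24, A = 1 128 mm², x = 31.5 mm, Ī = 207 646 mm⁴.
Bottom flange (beyond web): 47 × 24, A = 1 128 mm², x = 31.5 mm, Ī = 207 646 mm⁴.
Centroid: x̄ = ΣA·x / ΣA = 17.799 mm.
Transfer each piece to the centroidal y-axis using Ī + A·d² with d = x − 17.799:
  web: d = -13.799 mm → contributes +438 466 mm⁴
  top flange (beyond web): d = 13.701 mm → contributes +419 393 mm⁴
  bottom flange (beyond web): d = 13.701 mm → contributes +419 393 mm⁴
Total I = 1 277 253 mm⁴.

I_yy ≈ 1.28 × 10⁶ mm⁴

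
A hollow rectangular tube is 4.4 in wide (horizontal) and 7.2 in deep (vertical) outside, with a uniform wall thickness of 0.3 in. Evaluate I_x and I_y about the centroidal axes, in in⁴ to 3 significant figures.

Decompose the section into non-overlapping parts with the origin at the bottom-left of its bounding rectangle.
Outer rectangle: 4.4 × 7.2, A = 31.68 in², y = 3.6 in, Ī = 136.86 in⁴.
Inner void (subtracted): 3.8 × 6.6, A = 25.08 in², y = 3.6 in, Ī = 91.04 in⁴.
By symmetry the centroid is at mid-height, ȳ = 3.6 in.
All pieces are centred on the centroidal x-axis, so I = ΣĪ (holes subtracted) = 45.817 in⁴.
Repeating about the centroidal y-axis gives I_y = 20.931 in⁴.

I_x ≈ 45.8 in⁴, I_y ≈ 20.9 in⁴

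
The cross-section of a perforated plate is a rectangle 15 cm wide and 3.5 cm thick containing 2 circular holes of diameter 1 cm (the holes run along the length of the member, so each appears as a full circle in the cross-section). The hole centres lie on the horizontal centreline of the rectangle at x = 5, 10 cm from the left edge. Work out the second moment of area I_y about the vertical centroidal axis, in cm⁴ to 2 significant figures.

Decompose the section into non-overlapping parts with the origin at the bottom-left of its bounding rectangle.
Plate: 15 × 3.5, A = 52.5 cm², x = 7.5 cm, Ī = 984.4 cm⁴.
Hole 1 (subtracted): ⌀1, A = 0.7854 cm², x = 5 cm, Ī = 0.04909 cm⁴.
Hole 2 (subtracted): ⌀1, A = 0.7854 cm², x = 10 cm, Ī = 0.04909 cm⁴.
By symmetry the centroid is at mid-width, x̄ = 7.5 cm.
Transfer each piece to the vertical centroidal axis using Ī + A·d² with d = x − 7.5:
  plate: d = 0 cm → contributes +984.4 cm⁴
  hole 1: d = -2.5 cm → contributes −4.958 cm⁴
  hole 2: d = 2.5 cm → contributes −4.958 cm⁴
Total I = 974.5 cm⁴.

I_y ≈ 970 cm⁴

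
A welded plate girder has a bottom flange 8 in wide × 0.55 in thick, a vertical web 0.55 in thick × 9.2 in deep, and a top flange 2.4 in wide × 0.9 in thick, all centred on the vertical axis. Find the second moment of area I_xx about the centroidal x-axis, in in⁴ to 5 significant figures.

Break the section into simple shapes (no overlaps), measuring from the bottom-left corner of the bounding box.
Bottom plate: 8 × 0.55, A = 4.4 in², y = 0.275 in, Ī = 0.1109167 in⁴.
Web plate: 0.55 × 9.2, A = 5.06 in², y = 5.15 in, Ī = 35.68987 in⁴.
Top plate: 2.4 × 0.9, A = 2.16 in², y = 10.2 in, Ī = 0.1458 in⁴.
Centroid: ȳ = ΣA·y / ΣA = 4.242771 in.
Transfer each piece to the centroidal x-axis using Ī + A·d² with d = y − 4.242771:
  bottom plate: d = -3.967771 in → contributes +69.38103 in⁴
  web plate: d = 0.9072289 in → contributes +39.85457 in⁴
  top plate: d = 5.957229 in → contributes +76.80112 in⁴
Total I = 186.0367 in⁴.

I_xx ≈ 186.04 in⁴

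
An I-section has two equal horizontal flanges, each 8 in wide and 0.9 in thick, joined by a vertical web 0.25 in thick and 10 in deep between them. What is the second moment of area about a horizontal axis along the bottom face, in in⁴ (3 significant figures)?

I_base ≈ 1040 in⁴

Decompose the section into non-overlapping parts with the origin at the bottom-left of its bounding rectangle.
Bottom flange: 8 × 0.9, A = 7.2 in², y = 0.45 in, Ī = 0.486 in⁴.
Web: 0.25 × 10, A = 2.5 in², y = 5.9 in, Ī = 20.833 in⁴.
Top flange: 8 × 0.9, A = 7.2 in², y = 11.35 in, Ī = 0.486 in⁴.
Transfer each piece to the base of the section using Ī + A·d² with d = y − 0:
  bottom flange: d = 0.45 in → contributes +1.944 in⁴
  web: d = 5.9 in → contributes +107.86 in⁴
  top flange: d = 11.35 in → contributes +928.01 in⁴
Total I = 1037.8 in⁴.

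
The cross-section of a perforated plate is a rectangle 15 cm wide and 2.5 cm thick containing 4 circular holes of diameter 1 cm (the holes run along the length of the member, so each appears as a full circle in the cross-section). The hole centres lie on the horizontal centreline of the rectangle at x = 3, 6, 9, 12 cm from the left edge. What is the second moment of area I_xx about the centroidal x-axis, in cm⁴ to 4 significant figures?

Treat the section as a set of non-overlapping primitives; coordinates are from the bounding-box lower-left.
Plate: 15 × 2.5, A = 37.5 cm², y = 1.25 cm, Ī = 19.5313 cm⁴.
Hole 1 (subtracted): ⌀1, A = 0.785398 cm², y = 1.25 cm, Ī = 0.0490874 cm⁴.
Hole 2 (subtracted): ⌀1, A = 0.785398 cm², y = 1.25 cm, Ī = 0.0490874 cm⁴.
Hole 3 (subtracted): ⌀1, A = 0.785398 cm², y = 1.25 cm, Ī = 0.0490874 cm⁴.
Hole 4 (subtracted): ⌀1, A = 0.785398 cm², y = 1.25 cm, Ī = 0.0490874 cm⁴.
By symmetry the centroid is at mid-height, ȳ = 1.25 cm.
All pieces are centred on the centroidal x-axis, so I = ΣĪ (holes subtracted) = 19.3349 cm⁴.

I_xx ≈ 19.33 cm⁴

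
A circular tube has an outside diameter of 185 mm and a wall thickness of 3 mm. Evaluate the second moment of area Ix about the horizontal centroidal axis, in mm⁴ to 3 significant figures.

Treat the section as a set of non-overlapping primitives; coordinates are from the bounding-box lower-left.
Outer circle: ⌀185, A = 26 880 mm², y = 92.5 mm, Ī = 57 498 539 mm⁴.
Bore (subtracted): ⌀179, A = 25 165 mm², y = 92.5 mm, Ī = 50 394 370 mm⁴.
By symmetry the centroid is at mid-height, ȳ = 92.5 mm.
All pieces are centred on the horizontal centroidal axis, so I = ΣĪ (holes subtracted) = 7 104 169 mm⁴.

Ix ≈ 7.10 × 10⁶ mm⁴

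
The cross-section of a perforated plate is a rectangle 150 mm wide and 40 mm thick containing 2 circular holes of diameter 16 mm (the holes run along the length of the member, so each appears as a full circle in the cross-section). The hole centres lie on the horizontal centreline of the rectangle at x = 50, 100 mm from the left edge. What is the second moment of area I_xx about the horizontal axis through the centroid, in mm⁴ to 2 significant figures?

Break the section into simple shapes (no overlaps), measuring from the bottom-left corner of the bounding box.
Plate: 150 × 40, A = 6 000 mm², y = 20 mm, Ī = 800 000 mm⁴.
Hole 1 (subtracted): ⌀16, A = 201.1 mm², y = 20 mm, Ī = 3 217 mm⁴.
Hole 2 (subtracted): ⌀16, A = 201.1 mm², y = 20 mm, Ī = 3 217 mm⁴.
By symmetry the centroid is at mid-height, ȳ = 20 mm.
All pieces are centred on the horizontal axis through the centroid, so I = ΣĪ (holes subtracted) = 793 566 mm⁴.

I_xx ≈ 7.9 × 10⁵ mm⁴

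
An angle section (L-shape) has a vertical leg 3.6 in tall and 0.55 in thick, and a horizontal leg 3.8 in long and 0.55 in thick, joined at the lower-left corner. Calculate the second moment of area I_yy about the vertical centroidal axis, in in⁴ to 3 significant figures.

I_yy ≈ 5.01 in⁴

Treat the section as a set of non-overlapping primitives; coordinates are from the bounding-box lower-left.
Vertical leg: 0.55 × 3.6, A = 1.98 in², x = 0.275 in, Ī = 0.049913 in⁴.
Horizontal leg (remainder): 3.25 × 0.55, A = 1.7875 in², x = 2.175 in, Ī = 1.5734 in⁴.
Centroid: x̄ = ΣA·x / ΣA = 1.1765 in.
Transfer each piece to the vertical centroidal axis using Ī + A·d² with d = x − 1.1765:
  vertical leg: d = -0.90146 in → contributes +1.6589 in⁴
  horizontal leg (remainder): d = 0.99854 in → contributes +3.3557 in⁴
Total I = 5.0146 in⁴.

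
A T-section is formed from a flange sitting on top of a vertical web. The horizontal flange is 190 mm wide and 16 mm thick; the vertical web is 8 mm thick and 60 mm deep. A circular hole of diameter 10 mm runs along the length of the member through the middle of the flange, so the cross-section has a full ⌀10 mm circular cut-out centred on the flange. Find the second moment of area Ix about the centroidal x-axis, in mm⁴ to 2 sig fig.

Break the section into simple shapes (no overlaps), measuring from the bottom-left corner of the bounding box.
Flange: 190 × 16, A = 3 040 mm², y = 68 mm, Ī = 64 853 mm⁴.
Web: 8 × 60, A = 480 mm², y = 30 mm, Ī = 144 000 mm⁴.
Hole (subtracted): ⌀10, A = 78.54 mm², y = 68 mm, Ī = 490.9 mm⁴.
Centroid: ȳ = ΣA·y / ΣA = 62.7 mm.
Transfer each piece to the centroidal x-axis using Ī + A·d² with d = y − 62.7:
  flange: d = 5.3 mm → contributes +150 249 mm⁴
  web: d = -32.7 mm → contributes +657 257 mm⁴
  hole: d = 5.3 mm → contributes −2 697 mm⁴
Total I = 804 809 mm⁴.

Ix ≈ 8.0 × 10⁵ mm⁴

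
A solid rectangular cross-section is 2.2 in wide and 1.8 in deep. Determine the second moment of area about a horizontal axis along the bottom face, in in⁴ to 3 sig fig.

The section: 2.2 × 1.8, A = 3.96 in², y = 0.9 in, Ī = 1.0692 in⁴.
Transfer it to the bottom edge using Ī + A·d² with d = y − 0:
  the section: d = 0.9 in → contributes +4.2768 in⁴
Total I = 4.2768 in⁴.

I_base ≈ 4.28 in⁴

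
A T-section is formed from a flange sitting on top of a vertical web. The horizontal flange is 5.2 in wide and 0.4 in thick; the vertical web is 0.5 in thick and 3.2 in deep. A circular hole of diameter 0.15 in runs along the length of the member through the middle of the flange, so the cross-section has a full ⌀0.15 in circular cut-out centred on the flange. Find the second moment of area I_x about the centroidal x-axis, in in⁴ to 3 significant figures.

I_x ≈ 4.31 in⁴

Decompose the section into non-overlapping parts with the origin at the bottom-left of its bounding rectangle.
Flange: 5.2 × 0.4, A = 2.08 in², y = 3.4 in, Ī = 0.027733 in⁴.
Web: 0.5 × 3.2, A = 1.6 in², y = 1.6 in, Ī = 1.3653 in⁴.
Hole (subtracted): ⌀0.15, A = 0.017671 in², y = 3.4 in, Ī = 0.00002485 in⁴.
Centroid: ȳ = ΣA·y / ΣA = 2.6136 in.
Transfer each piece to the centroidal x-axis using Ī + A·d² with d = y − 2.6136:
  flange: d = 0.78638 in → contributes +1.314 in⁴
  web: d = -1.0136 in → contributes +3.0092 in⁴
  hole: d = 0.78638 in → contributes −0.010953 in⁴
Total I = 4.3123 in⁴.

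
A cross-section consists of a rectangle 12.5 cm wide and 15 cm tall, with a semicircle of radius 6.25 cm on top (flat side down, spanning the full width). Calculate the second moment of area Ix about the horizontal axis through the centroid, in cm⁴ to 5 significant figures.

Ix ≈ 8448.3 cm⁴

Decompose the section into non-overlapping parts with the origin at the bottom-left of its bounding rectangle.
Rectangular body: 12.5 × 15, A = 187.5 cm², y = 7.5 cm, Ī = 3515.625 cm⁴.
Semicircular cap: semicircle r = 6.25, A = 61.35923 cm², y = 17.65258 cm, Ī = 167.4758 cm⁴.
Centroid: ȳ = ΣA·y / ΣA = 10.00324 cm.
Transfer each piece to the horizontal axis through the centroid using Ī + A·d² with d = y − 10.00324:
  rectangular body: d = -2.503241 cm → contributes +4690.54 cm⁴
  semicircular cap: d = 7.649341 cm → contributes +3757.753 cm⁴
Total I = 8448.294 cm⁴.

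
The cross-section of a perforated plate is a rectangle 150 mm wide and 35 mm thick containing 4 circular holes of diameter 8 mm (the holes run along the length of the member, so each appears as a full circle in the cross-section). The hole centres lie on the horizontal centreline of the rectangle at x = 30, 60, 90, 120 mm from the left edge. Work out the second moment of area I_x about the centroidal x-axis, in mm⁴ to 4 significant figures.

Decompose the section into non-overlapping parts with the origin at the bottom-left of its bounding rectangle.
Plate: 150 × 35, A = 5 250 mm², y = 17.5 mm, Ī = 535 938 mm⁴.
Hole 1 (subtracted): ⌀8, A = 50.2655 mm², y = 17.5 mm, Ī = 201.062 mm⁴.
Hole 2 (subtracted): ⌀8, A = 50.2655 mm², y = 17.5 mm, Ī = 201.062 mm⁴.
Hole 3 (subtracted): ⌀8, A = 50.2655 mm², y = 17.5 mm, Ī = 201.062 mm⁴.
Hole 4 (subtracted): ⌀8, A = 50.2655 mm², y = 17.5 mm, Ī = 201.062 mm⁴.
By symmetry the centroid is at mid-height, ȳ = 17.5 mm.
All pieces are centred on the centroidal x-axis, so I = ΣĪ (holes subtracted) = 535 133 mm⁴.

I_x ≈ 5.351 × 10⁵ mm⁴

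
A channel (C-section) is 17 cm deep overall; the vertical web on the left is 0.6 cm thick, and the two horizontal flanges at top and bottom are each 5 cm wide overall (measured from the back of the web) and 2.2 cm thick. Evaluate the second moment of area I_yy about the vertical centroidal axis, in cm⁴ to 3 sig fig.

I_yy ≈ 73.3 cm⁴

Split into non-overlapping primitives; take the origin at the lower-left of the bounding box.
Web: 0.6 × 17, A = 10.2 cm², x = 0.3 cm, Ī = 0.306 cm⁴.
Top flange (beyond web): 4.4 × 2.2, A = 9.68 cm², x = 2.8 cm, Ī = 15.617 cm⁴.
Bottom flange (beyond web): 4.4 × 2.2, A = 9.68 cm², x = 2.8 cm, Ī = 15.617 cm⁴.
Centroid: x̄ = ΣA·x / ΣA = 1.9373 cm.
Transfer each piece to the vertical centroidal axis using Ī + A·d² with d = x − 1.9373:
  web: d = -1.6373 cm → contributes +27.651 cm⁴
  top flange (beyond web): d = 0.86265 cm → contributes +22.821 cm⁴
  bottom flange (beyond web): d = 0.86265 cm → contributes +22.821 cm⁴
Total I = 73.293 cm⁴.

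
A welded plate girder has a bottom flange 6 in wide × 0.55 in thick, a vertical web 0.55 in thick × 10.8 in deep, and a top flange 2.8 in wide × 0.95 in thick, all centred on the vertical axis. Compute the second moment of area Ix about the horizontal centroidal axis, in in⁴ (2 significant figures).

Decompose the section into non-overlapping parts with the origin at the bottom-left of its bounding rectangle.
Bottom plate: 6 × 0.55, A = 3.3 in², y = 0.275 in, Ī = 0.08319 in⁴.
Web plate: 0.55 × 10.8, A = 5.94 in², y = 5.95 in, Ī = 57.74 in⁴.
Top plate: 2.8 × 0.95, A = 2.66 in², y = 11.83 in, Ī = 0.2001 in⁴.
Centroid: ȳ = ΣA·y / ΣA = 5.689 in.
Transfer each piece to the horizontal centroidal axis using Ī + A·d² with d = y − 5.689:
  bottom plate: d = -5.414 in → contributes +96.83 in⁴
  web plate: d = 0.2605 in → contributes +58.14 in⁴
  top plate: d = 6.136 in → contributes +100.3 in⁴
Total I = 255.3 in⁴.

Ix ≈ 260 in⁴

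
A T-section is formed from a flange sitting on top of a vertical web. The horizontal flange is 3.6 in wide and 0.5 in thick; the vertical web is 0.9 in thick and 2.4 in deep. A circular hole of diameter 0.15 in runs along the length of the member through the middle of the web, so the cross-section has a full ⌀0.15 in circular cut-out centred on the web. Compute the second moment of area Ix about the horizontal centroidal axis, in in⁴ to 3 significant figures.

Ix ≈ 3.13 in⁴

Decompose the section into non-overlapping parts with the origin at the bottom-left of its bounding rectangle.
Flange: 3.6 × 0.5, A = 1.8 in², y = 2.65 in, Ī = 0.0375 in⁴.
Web: 0.9 × 2.4, A = 2.16 in², y = 1.2 in, Ī = 1.0368 in⁴.
Hole (subtracted): ⌀0.15, A = 0.017671 in², y = 1.2 in, Ī = 0.00002485 in⁴.
Centroid: ȳ = ΣA·y / ΣA = 1.862 in.
Transfer each piece to the horizontal centroidal axis using Ī + A·d² with d = y − 1.862:
  flange: d = 0.78795 in → contributes +1.1551 in⁴
  web: d = -0.66205 in → contributes +1.9835 in⁴
  hole: d = -0.66205 in → contributes −0.0077703 in⁴
Total I = 3.1308 in⁴.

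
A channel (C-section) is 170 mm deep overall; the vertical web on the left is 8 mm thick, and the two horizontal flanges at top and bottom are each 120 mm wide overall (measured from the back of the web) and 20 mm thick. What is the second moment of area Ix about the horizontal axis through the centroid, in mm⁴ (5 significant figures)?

Decompose the section into non-overlapping parts with the origin at the bottom-left of its bounding rectangle.
Web: 8 × 170, A = 1 360 mm², y = 85 mm, Ī = 3 275 333 mm⁴.
Top flange (beyond web): 112 × 20, A = 2 240 mm², y = 160 mm, Ī = 74666.67 mm⁴.
Bottom flange (beyond web): 112 × 20, A = 2 240 mm², y = 10 mm, Ī = 74666.67 mm⁴.
By symmetry the centroid is at mid-height, ȳ = 85 mm.
Transfer each piece to the horizontal axis through the centroid using Ī + A·d² with d = y − 85:
  web: d = 0 mm → contributes +3 275 333 mm⁴
  top flange (beyond web): d = 75 mm → contributes +12 674 667 mm⁴
  bottom flange (beyond web): d = -75 mm → contributes +12 674 667 mm⁴
Total I = 28 624 667 mm⁴.

Ix ≈ 2.8625 × 10⁷ mm⁴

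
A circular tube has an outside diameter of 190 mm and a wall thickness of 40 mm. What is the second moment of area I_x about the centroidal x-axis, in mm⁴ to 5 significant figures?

Decompose the section into non-overlapping parts with the origin at the bottom-left of its bounding rectangle.
Outer circle: ⌀190, A = 28352.87 mm², y = 95 mm, Ī = 63 971 171 mm⁴.
Bore (subtracted): ⌀110, A = 9503.318 mm², y = 95 mm, Ī = 7 186 884 mm⁴.
By symmetry the centroid is at mid-height, ȳ = 95 mm.
All pieces are centred on the centroidal x-axis, so I = ΣĪ (holes subtracted) = 56 784 287 mm⁴.

I_x ≈ 5.6784 × 10⁷ mm⁴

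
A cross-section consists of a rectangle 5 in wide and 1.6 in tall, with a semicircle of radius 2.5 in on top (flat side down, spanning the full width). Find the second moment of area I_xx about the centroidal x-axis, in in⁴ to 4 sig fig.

Treat the section as a set of non-overlapping primitives; coordinates are from the bounding-box lower-left.
Rectangular body: 5 × 1.6, A = 8 in², y = 0.8 in, Ī = 1.70667 in⁴.
Semicircular cap: semicircle r = 2.5, A = 9.81748 in², y = 2.66103 in, Ī = 4.28738 in⁴.
Centroid: ȳ = ΣA·y / ΣA = 1.82543 in.
Transfer each piece to the centroidal x-axis using Ī + A·d² with d = y − 1.82543:
  rectangular body: d = -1.02543 in → contributes +10.1188 in⁴
  semicircular cap: d = 0.835599 in → contributes +11.1422 in⁴
Total I = 21.261 in⁴.

I_xx ≈ 21.26 in⁴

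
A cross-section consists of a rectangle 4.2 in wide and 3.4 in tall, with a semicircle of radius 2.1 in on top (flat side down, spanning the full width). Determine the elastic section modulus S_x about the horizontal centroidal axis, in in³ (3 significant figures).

S_x ≈ 16.0 in³

Decompose the section into non-overlapping parts with the origin at the bottom-left of its bounding rectangle.
Rectangular body: 4.2 × 3.4, A = 14.28 in², y = 1.7 in, Ī = 13.756 in⁴.
Semicircular cap: semicircle r = 2.1, A = 6.9272 in², y = 4.2913 in, Ī = 2.1346 in⁴.
Centroid: ȳ = ΣA·y / ΣA = 2.5464 in.
Transfer each piece to the horizontal centroidal axis using Ī + A·d² with d = y − 2.5464:
  rectangular body: d = -0.84642 in → contributes +23.987 in⁴
  semicircular cap: d = 1.7448 in → contributes +23.224 in⁴
Total I = 47.211 in⁴.
Extreme fibre distance c = 2.9536 in; S = I/c = 15.984 in³.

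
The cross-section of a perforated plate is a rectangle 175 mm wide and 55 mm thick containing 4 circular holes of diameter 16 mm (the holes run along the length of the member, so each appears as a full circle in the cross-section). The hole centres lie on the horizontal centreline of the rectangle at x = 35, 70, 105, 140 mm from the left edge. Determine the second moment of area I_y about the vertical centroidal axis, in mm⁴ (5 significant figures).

Break the section into simple shapes (no overlaps), measuring from the bottom-left corner of the bounding box.
Plate: 175 × 55, A = 9 625 mm², x = 87.5 mm, Ī = 24 563 802 mm⁴.
Hole 1 (subtracted): ⌀16, A = 201.0619 mm², x = 35 mm, Ī = 3216.991 mm⁴.
Hole 2 (subtracted): ⌀16, A = 201.0619 mm², x = 70 mm, Ī = 3216.991 mm⁴.
Hole 3 (subtracted): ⌀16, A = 201.0619 mm², x = 105 mm, Ī = 3216.991 mm⁴.
Hole 4 (subtracted): ⌀16, A = 201.0619 mm², x = 140 mm, Ī = 3216.991 mm⁴.
By symmetry the centroid is at mid-width, x̄ = 87.5 mm.
Transfer each piece to the vertical centroidal axis using Ī + A·d² with d = x − 87.5:
  plate: d = 0 mm → contributes +24 563 802 mm⁴
  hole 1: d = -52.5 mm → contributes −557393.9 mm⁴
  hole 2: d = -17.5 mm → contributes −64792.21 mm⁴
  hole 3: d = 17.5 mm → contributes −64792.21 mm⁴
  hole 4: d = 52.5 mm → contributes −557393.9 mm⁴
Total I = 23 319 430 mm⁴.

I_y ≈ 2.3319 × 10⁷ mm⁴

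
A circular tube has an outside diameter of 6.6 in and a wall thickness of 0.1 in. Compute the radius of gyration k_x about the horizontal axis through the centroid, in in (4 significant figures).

Treat the section as a set of non-overlapping primitives; coordinates are from the bounding-box lower-left.
Outer circle: ⌀6.6, A = 34.2119 in², y = 3.3 in, Ī = 93.142 in⁴.
Bore (subtracted): ⌀6.4, A = 32.1699 in², y = 3.3 in, Ī = 82.355 in⁴.
By symmetry the centroid is at mid-height, ȳ = 3.3 in.
All pieces are centred on the horizontal axis through the centroid, so I = ΣĪ (holes subtracted) = 10.7871 in⁴.
Radius of gyration: k = √(I/A) = √(10.7871 / 2.04204) = 2.29837 in.

k_x ≈ 2.298 in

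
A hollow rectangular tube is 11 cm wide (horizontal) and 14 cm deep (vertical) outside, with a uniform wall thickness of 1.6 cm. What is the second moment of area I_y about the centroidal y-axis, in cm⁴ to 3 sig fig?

I_y ≈ 1130 cm⁴

Treat the section as a set of non-overlapping primitives; coordinates are from the bounding-box lower-left.
Outer rectangle: 11 × 14, A = 154 cm², x = 5.5 cm, Ī = 1552.8 cm⁴.
Inner void (subtracted): 7.8 × 10.8, A = 84.24 cm², x = 5.5 cm, Ī = 427.1 cm⁴.
By symmetry the centroid is at mid-width, x̄ = 5.5 cm.
All pieces are centred on the centroidal y-axis, so I = ΣĪ (holes subtracted) = 1125.7 cm⁴.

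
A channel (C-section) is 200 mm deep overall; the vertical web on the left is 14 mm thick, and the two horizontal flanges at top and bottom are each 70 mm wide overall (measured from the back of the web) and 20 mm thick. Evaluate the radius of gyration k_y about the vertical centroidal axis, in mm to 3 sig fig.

k_y ≈ 20.7 mm

Split into non-overlapping primitives; take the origin at the lower-left of the bounding box.
Web: 14 × 200, A = 2 800 mm², x = 7 mm, Ī = 45 733 mm⁴.
Top flange (beyond web): 56 × 20, A = 1 120 mm², x = 42 mm, Ī = 292 693 mm⁴.
Bottom flange (beyond web): 56 × 20, A = 1 120 mm², x = 42 mm, Ī = 292 693 mm⁴.
Centroid: x̄ = ΣA·x / ΣA = 22.556 mm.
Transfer each piece to the vertical centroidal axis using Ī + A·d² with d = x − 22.556:
  web: d = -15.556 mm → contributes +723 264 mm⁴
  top flange (beyond web): d = 19.444 mm → contributes +716 150 mm⁴
  bottom flange (beyond web): d = 19.444 mm → contributes +716 150 mm⁴
Total I = 2 155 564 mm⁴.
Radius of gyration: k = √(I/A) = √(2 155 564 / 5 040) = 20.681 mm.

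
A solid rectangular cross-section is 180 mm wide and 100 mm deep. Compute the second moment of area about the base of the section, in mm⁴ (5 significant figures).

The section: 180 × 100, A = 18 000 mm², y = 50 mm, Ī = 15 000 000 mm⁴.
Transfer it to the bottom edge using Ī + A·d² with d = y − 0:
  the section: d = 50 mm → contributes +60 000 000 mm⁴
Total I = 60 000 000 mm⁴.

I_base ≈ 6.0000 × 10⁷ mm⁴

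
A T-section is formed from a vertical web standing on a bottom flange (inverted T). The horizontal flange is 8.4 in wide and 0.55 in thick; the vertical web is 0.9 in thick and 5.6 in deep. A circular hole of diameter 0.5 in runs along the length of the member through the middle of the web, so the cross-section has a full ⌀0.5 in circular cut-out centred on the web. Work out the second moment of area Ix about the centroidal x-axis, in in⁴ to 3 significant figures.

Split into non-overlapping primitives; take the origin at the lower-left of the bounding box.
Flange: 8.4 × 0.55, A = 4.62 in², y = 0.275 in, Ī = 0.11646 in⁴.
Web: 0.9 × 5.6, A = 5.04 in², y = 3.35 in, Ī = 13.171 in⁴.
Hole (subtracted): ⌀0.5, A = 0.19635 in², y = 3.35 in, Ī = 0.003068 in⁴.
Centroid: ȳ = ΣA·y / ΣA = 1.8488 in.
Transfer each piece to the centroidal x-axis using Ī + A·d² with d = y − 1.8488:
  flange: d = -1.5738 in → contributes +11.56 in⁴
  web: d = 1.5012 in → contributes +24.529 in⁴
  hole: d = 1.5012 in → contributes −0.44554 in⁴
Total I = 35.643 in⁴.

Ix ≈ 35.6 in⁴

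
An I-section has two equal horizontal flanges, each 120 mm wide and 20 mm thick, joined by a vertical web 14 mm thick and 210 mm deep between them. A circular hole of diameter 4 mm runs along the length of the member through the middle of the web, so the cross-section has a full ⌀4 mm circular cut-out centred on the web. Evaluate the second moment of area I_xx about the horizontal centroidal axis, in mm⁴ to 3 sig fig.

I_xx ≈ 7.44 × 10⁷ mm⁴

Split into non-overlapping primitives; take the origin at the lower-left of the bounding box.
Bottom flange: 120 × 20, A = 2 400 mm², y = 10 mm, Ī = 80 000 mm⁴.
Web: 14 × 210, A = 2 940 mm², y = 125 mm, Ī = 10 804 500 mm⁴.
Top flange: 120 × 20, A = 2 400 mm², y = 240 mm, Ī = 80 000 mm⁴.
Hole (subtracted): ⌀4, A = 12.566 mm², y = 125 mm, Ī = 12.566 mm⁴.
By symmetry the centroid is at mid-height, ȳ = 125 mm.
Transfer each piece to the horizontal centroidal axis using Ī + A·d² with d = y − 125:
  bottom flange: d = -115 mm → contributes +31 820 000 mm⁴
  web: d = 0 mm → contributes +10 804 500 mm⁴
  top flange: d = 115 mm → contributes +31 820 000 mm⁴
  hole: d = 0 mm → contributes −12.566 mm⁴
Total I = 74 444 487 mm⁴.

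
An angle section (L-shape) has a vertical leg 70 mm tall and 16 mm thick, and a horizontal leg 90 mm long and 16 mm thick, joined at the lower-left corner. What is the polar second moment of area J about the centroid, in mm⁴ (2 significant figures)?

Split into non-overlapping primitives; take the origin at the lower-left of the bounding box.
Vertical leg: 16 × 70, A = 1 120 mm², y = 35 mm, Ī = 457 333 mm⁴.
Horizontal leg (remainder): 74 × 16, A = 1 184 mm², y = 8 mm, Ī = 25 259 mm⁴.
Centroid: ȳ = ΣA·y / ΣA = 21.13 mm.
Transfer each piece to the centroidal x-axis using Ī + A·d² with d = y − 21.13:
  vertical leg: d = 13.88 mm → contributes +672 951 mm⁴
  horizontal leg (remainder): d = -13.13 mm → contributes +229 221 mm⁴
Total I = 902 172 mm⁴.
For the y-axis: x̄ = 31.13 mm.
Repeating about the centroidal y-axis gives I_y = 1 729 692 mm⁴.
Polar second moment: J = I_x + I_y = 2 631 864 mm⁴.

J ≈ 2.6 × 10⁶ mm⁴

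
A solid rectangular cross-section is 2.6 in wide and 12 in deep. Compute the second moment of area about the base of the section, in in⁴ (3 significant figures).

The section: 2.6 × 12, A = 31.2 in², y = 6 in, Ī = 374.4 in⁴.
Transfer it to the base of the section using Ī + A·d² with d = y − 0:
  the section: d = 6 in → contributes +1497.6 in⁴
Total I = 1497.6 in⁴.

I_base ≈ 1500 in⁴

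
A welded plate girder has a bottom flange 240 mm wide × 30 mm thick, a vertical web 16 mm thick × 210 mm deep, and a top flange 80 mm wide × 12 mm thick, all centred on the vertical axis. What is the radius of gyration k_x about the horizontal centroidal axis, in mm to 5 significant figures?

Break the section into simple shapes (no overlaps), measuring from the bottom-left corner of the bounding box.
Bottom plate: 240 × 30, A = 7 200 mm², y = 15 mm, Ī = 540 000 mm⁴.
Web plate: 16 × 210, A = 3 360 mm², y = 135 mm, Ī = 12 348 000 mm⁴.
Top plate: 80 × 12, A = 960 mm², y = 246 mm, Ī = 11 520 mm⁴.
Centroid: ȳ = ΣA·y / ΣA = 69.25 mm.
Transfer each piece to the horizontal centroidal axis using Ī + A·d² with d = y − 69.25:
  bottom plate: d = -54.25 mm → contributes +21 730 050 mm⁴
  web plate: d = 65.75 mm → contributes +26 873 490 mm⁴
  top plate: d = 176.75 mm → contributes +30 002 460 mm⁴
Total I = 78 606 000 mm⁴.
Radius of gyration: k = √(I/A) = √(78 606 000 / 11 520) = 82.6041 mm.

k_x ≈ 82.604 mm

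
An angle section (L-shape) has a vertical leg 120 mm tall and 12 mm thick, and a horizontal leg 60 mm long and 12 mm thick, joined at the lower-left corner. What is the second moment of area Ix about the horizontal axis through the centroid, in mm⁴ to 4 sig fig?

Ix ≈ 2.935 × 10⁶ mm⁴

Decompose the section into non-overlapping parts with the origin at the bottom-left of its bounding rectangle.
Vertical leg: 12 × 120, A = 1 440 mm², y = 60 mm, Ī = 1 728 000 mm⁴.
Horizontal leg (remainder): 48 × 12, A = 576 mm², y = 6 mm, Ī = 6 912 mm⁴.
Centroid: ȳ = ΣA·y / ΣA = 44.5714 mm.
Transfer each piece to the horizontal axis through the centroid using Ī + A·d² with d = y − 44.5714:
  vertical leg: d = 15.4286 mm → contributes +2 070 779 mm⁴
  horizontal leg (remainder): d = -38.5714 mm → contributes +863 859 mm⁴
Total I = 2 934 638 mm⁴.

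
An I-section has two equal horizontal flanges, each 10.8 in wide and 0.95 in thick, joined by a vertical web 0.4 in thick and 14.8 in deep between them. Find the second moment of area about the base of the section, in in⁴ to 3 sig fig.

Decompose the section into non-overlapping parts with the origin at the bottom-left of its bounding rectangle.
Bottom flange: 10.8 × 0.95, A = 10.26 in², y = 0.475 in, Ī = 0.77164 in⁴.
Web: 0.4 × 14.8, A = 5.92 in², y = 8.35 in, Ī = 108.06 in⁴.
Top flange: 10.8 × 0.95, A = 10.26 in², y = 16.225 in, Ī = 0.77164 in⁴.
Transfer each piece to the base of the section using Ī + A·d² with d = y − 0:
  bottom flange: d = 0.475 in → contributes +3.0866 in⁴
  web: d = 8.35 in → contributes +520.82 in⁴
  top flange: d = 16.225 in → contributes +2701.7 in⁴
Total I = 3225.6 in⁴.

I_base ≈ 3230 in⁴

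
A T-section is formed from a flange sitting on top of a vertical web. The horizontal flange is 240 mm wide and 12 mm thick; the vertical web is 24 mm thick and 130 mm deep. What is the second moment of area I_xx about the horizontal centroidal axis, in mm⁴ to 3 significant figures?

I_xx ≈ 1.20 × 10⁷ mm⁴

Decompose the section into non-overlapping parts with the origin at the bottom-left of its bounding rectangle.
Flange: 240 × 12, A = 2 880 mm², y = 136 mm, Ī = 34 560 mm⁴.
Web: 24 × 130, A = 3 120 mm², y = 65 mm, Ī = 4 394 000 mm⁴.
Centroid: ȳ = ΣA·y / ΣA = 99.08 mm.
Transfer each piece to the horizontal centroidal axis using Ī + A·d² with d = y − 99.08:
  flange: d = 36.92 mm → contributes +3 960 249 mm⁴
  web: d = -34.08 mm → contributes +8 017 713 mm⁴
Total I = 11 977 962 mm⁴.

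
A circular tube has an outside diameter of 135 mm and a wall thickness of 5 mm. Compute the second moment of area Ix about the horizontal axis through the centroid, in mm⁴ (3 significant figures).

Ix ≈ 4.32 × 10⁶ mm⁴

Split into non-overlapping primitives; take the origin at the lower-left of the bounding box.
Outer circle: ⌀135, A = 14 314 mm², y = 67.5 mm, Ī = 16 304 406 mm⁴.
Bore (subtracted): ⌀125, A = 12 272 mm², y = 67.5 mm, Ī = 11 984 225 mm⁴.
By symmetry the centroid is at mid-height, ȳ = 67.5 mm.
All pieces are centred on the horizontal axis through the centroid, so I = ΣĪ (holes subtracted) = 4 320 181 mm⁴.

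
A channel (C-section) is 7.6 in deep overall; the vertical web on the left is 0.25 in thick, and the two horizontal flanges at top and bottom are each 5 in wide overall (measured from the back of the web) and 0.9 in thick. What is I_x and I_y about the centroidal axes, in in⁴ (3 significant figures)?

Treat the section as a set of non-overlapping primitives; coordinates are from the bounding-box lower-left.
Web: 0.25 × 7.6, A = 1.9 in², y = 3.8 in, Ī = 9.1453 in⁴.
Top flange (beyond web): 4.75 × 0.9, A = 4.275 in², y = 7.15 in, Ī = 0.28856 in⁴.
Bottom flange (beyond web): 4.75 × 0.9, A = 4.275 in², y = 0.45 in, Ī = 0.28856 in⁴.
By symmetry the centroid is at mid-height, ȳ = 3.8 in.
Transfer each piece to the centroidal x-axis using Ī + A·d² with d = y − 3.8:
  web: d = 0 in → contributes +9.1453 in⁴
  top flange (beyond web): d = 3.35 in → contributes +48.265 in⁴
  bottom flange (beyond web): d = -3.35 in → contributes +48.265 in⁴
Total I = 105.67 in⁴.
For the y-axis: x̄ = 2.1705 in.
Repeating about the centroidal y-axis gives I_y = 25.802 in⁴.

I_x ≈ 106 in⁴, I_y ≈ 25.8 in⁴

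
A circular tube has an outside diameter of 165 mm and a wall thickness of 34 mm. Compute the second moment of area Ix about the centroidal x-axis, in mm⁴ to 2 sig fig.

Ix ≈ 3.2 × 10⁷ mm⁴

Treat the section as a set of non-overlapping primitives; coordinates are from the bounding-box lower-left.
Outer circle: ⌀165, A = 21 382 mm², y = 82.5 mm, Ī = 36 383 601 mm⁴.
Bore (subtracted): ⌀97, A = 7 390 mm², y = 82.5 mm, Ī = 4 345 671 mm⁴.
By symmetry the centroid is at mid-height, ȳ = 82.5 mm.
All pieces are centred on the centroidal x-axis, so I = ΣĪ (holes subtracted) = 32 037 930 mm⁴.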